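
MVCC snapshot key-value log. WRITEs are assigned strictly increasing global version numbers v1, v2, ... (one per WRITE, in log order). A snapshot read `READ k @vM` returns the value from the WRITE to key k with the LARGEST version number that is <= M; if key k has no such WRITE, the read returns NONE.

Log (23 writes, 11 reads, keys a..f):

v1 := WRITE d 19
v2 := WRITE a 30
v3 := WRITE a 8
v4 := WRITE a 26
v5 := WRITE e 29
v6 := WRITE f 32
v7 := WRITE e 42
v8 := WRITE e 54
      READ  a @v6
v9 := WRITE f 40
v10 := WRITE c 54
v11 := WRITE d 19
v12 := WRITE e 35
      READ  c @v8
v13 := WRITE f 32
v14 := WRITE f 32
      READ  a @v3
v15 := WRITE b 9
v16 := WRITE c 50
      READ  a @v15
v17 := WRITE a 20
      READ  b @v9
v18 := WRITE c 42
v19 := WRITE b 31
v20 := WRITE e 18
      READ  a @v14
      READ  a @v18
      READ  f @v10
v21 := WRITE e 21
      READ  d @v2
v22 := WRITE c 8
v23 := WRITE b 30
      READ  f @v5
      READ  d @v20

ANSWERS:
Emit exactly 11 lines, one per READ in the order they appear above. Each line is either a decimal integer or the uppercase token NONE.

Answer: 26
NONE
8
26
NONE
26
20
40
19
NONE
19

Derivation:
v1: WRITE d=19  (d history now [(1, 19)])
v2: WRITE a=30  (a history now [(2, 30)])
v3: WRITE a=8  (a history now [(2, 30), (3, 8)])
v4: WRITE a=26  (a history now [(2, 30), (3, 8), (4, 26)])
v5: WRITE e=29  (e history now [(5, 29)])
v6: WRITE f=32  (f history now [(6, 32)])
v7: WRITE e=42  (e history now [(5, 29), (7, 42)])
v8: WRITE e=54  (e history now [(5, 29), (7, 42), (8, 54)])
READ a @v6: history=[(2, 30), (3, 8), (4, 26)] -> pick v4 -> 26
v9: WRITE f=40  (f history now [(6, 32), (9, 40)])
v10: WRITE c=54  (c history now [(10, 54)])
v11: WRITE d=19  (d history now [(1, 19), (11, 19)])
v12: WRITE e=35  (e history now [(5, 29), (7, 42), (8, 54), (12, 35)])
READ c @v8: history=[(10, 54)] -> no version <= 8 -> NONE
v13: WRITE f=32  (f history now [(6, 32), (9, 40), (13, 32)])
v14: WRITE f=32  (f history now [(6, 32), (9, 40), (13, 32), (14, 32)])
READ a @v3: history=[(2, 30), (3, 8), (4, 26)] -> pick v3 -> 8
v15: WRITE b=9  (b history now [(15, 9)])
v16: WRITE c=50  (c history now [(10, 54), (16, 50)])
READ a @v15: history=[(2, 30), (3, 8), (4, 26)] -> pick v4 -> 26
v17: WRITE a=20  (a history now [(2, 30), (3, 8), (4, 26), (17, 20)])
READ b @v9: history=[(15, 9)] -> no version <= 9 -> NONE
v18: WRITE c=42  (c history now [(10, 54), (16, 50), (18, 42)])
v19: WRITE b=31  (b history now [(15, 9), (19, 31)])
v20: WRITE e=18  (e history now [(5, 29), (7, 42), (8, 54), (12, 35), (20, 18)])
READ a @v14: history=[(2, 30), (3, 8), (4, 26), (17, 20)] -> pick v4 -> 26
READ a @v18: history=[(2, 30), (3, 8), (4, 26), (17, 20)] -> pick v17 -> 20
READ f @v10: history=[(6, 32), (9, 40), (13, 32), (14, 32)] -> pick v9 -> 40
v21: WRITE e=21  (e history now [(5, 29), (7, 42), (8, 54), (12, 35), (20, 18), (21, 21)])
READ d @v2: history=[(1, 19), (11, 19)] -> pick v1 -> 19
v22: WRITE c=8  (c history now [(10, 54), (16, 50), (18, 42), (22, 8)])
v23: WRITE b=30  (b history now [(15, 9), (19, 31), (23, 30)])
READ f @v5: history=[(6, 32), (9, 40), (13, 32), (14, 32)] -> no version <= 5 -> NONE
READ d @v20: history=[(1, 19), (11, 19)] -> pick v11 -> 19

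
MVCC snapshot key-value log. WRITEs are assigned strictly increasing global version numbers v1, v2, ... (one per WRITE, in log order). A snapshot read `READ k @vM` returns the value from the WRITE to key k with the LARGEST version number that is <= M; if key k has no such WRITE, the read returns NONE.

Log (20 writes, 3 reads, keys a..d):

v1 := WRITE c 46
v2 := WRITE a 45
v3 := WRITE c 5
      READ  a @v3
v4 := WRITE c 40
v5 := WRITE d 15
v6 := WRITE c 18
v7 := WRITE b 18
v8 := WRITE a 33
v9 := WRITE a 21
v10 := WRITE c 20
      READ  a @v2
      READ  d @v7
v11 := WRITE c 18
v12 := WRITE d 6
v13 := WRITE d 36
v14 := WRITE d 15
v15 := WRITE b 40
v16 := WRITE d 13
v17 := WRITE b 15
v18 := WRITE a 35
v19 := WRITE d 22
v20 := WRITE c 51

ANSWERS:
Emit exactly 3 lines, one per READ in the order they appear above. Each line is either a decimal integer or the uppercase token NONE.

v1: WRITE c=46  (c history now [(1, 46)])
v2: WRITE a=45  (a history now [(2, 45)])
v3: WRITE c=5  (c history now [(1, 46), (3, 5)])
READ a @v3: history=[(2, 45)] -> pick v2 -> 45
v4: WRITE c=40  (c history now [(1, 46), (3, 5), (4, 40)])
v5: WRITE d=15  (d history now [(5, 15)])
v6: WRITE c=18  (c history now [(1, 46), (3, 5), (4, 40), (6, 18)])
v7: WRITE b=18  (b history now [(7, 18)])
v8: WRITE a=33  (a history now [(2, 45), (8, 33)])
v9: WRITE a=21  (a history now [(2, 45), (8, 33), (9, 21)])
v10: WRITE c=20  (c history now [(1, 46), (3, 5), (4, 40), (6, 18), (10, 20)])
READ a @v2: history=[(2, 45), (8, 33), (9, 21)] -> pick v2 -> 45
READ d @v7: history=[(5, 15)] -> pick v5 -> 15
v11: WRITE c=18  (c history now [(1, 46), (3, 5), (4, 40), (6, 18), (10, 20), (11, 18)])
v12: WRITE d=6  (d history now [(5, 15), (12, 6)])
v13: WRITE d=36  (d history now [(5, 15), (12, 6), (13, 36)])
v14: WRITE d=15  (d history now [(5, 15), (12, 6), (13, 36), (14, 15)])
v15: WRITE b=40  (b history now [(7, 18), (15, 40)])
v16: WRITE d=13  (d history now [(5, 15), (12, 6), (13, 36), (14, 15), (16, 13)])
v17: WRITE b=15  (b history now [(7, 18), (15, 40), (17, 15)])
v18: WRITE a=35  (a history now [(2, 45), (8, 33), (9, 21), (18, 35)])
v19: WRITE d=22  (d history now [(5, 15), (12, 6), (13, 36), (14, 15), (16, 13), (19, 22)])
v20: WRITE c=51  (c history now [(1, 46), (3, 5), (4, 40), (6, 18), (10, 20), (11, 18), (20, 51)])

Answer: 45
45
15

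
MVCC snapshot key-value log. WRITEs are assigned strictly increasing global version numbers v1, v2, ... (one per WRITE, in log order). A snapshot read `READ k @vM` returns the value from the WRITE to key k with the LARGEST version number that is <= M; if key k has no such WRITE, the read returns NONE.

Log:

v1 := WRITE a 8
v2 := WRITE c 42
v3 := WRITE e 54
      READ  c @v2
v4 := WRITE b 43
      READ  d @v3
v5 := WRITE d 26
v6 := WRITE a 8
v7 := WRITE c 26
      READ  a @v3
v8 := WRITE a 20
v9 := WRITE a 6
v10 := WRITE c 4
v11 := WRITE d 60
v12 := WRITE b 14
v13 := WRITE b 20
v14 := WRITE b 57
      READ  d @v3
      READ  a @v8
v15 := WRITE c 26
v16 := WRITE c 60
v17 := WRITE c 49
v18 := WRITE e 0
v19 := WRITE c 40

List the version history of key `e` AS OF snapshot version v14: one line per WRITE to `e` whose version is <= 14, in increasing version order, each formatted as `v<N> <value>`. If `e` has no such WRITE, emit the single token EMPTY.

Answer: v3 54

Derivation:
Scan writes for key=e with version <= 14:
  v1 WRITE a 8 -> skip
  v2 WRITE c 42 -> skip
  v3 WRITE e 54 -> keep
  v4 WRITE b 43 -> skip
  v5 WRITE d 26 -> skip
  v6 WRITE a 8 -> skip
  v7 WRITE c 26 -> skip
  v8 WRITE a 20 -> skip
  v9 WRITE a 6 -> skip
  v10 WRITE c 4 -> skip
  v11 WRITE d 60 -> skip
  v12 WRITE b 14 -> skip
  v13 WRITE b 20 -> skip
  v14 WRITE b 57 -> skip
  v15 WRITE c 26 -> skip
  v16 WRITE c 60 -> skip
  v17 WRITE c 49 -> skip
  v18 WRITE e 0 -> drop (> snap)
  v19 WRITE c 40 -> skip
Collected: [(3, 54)]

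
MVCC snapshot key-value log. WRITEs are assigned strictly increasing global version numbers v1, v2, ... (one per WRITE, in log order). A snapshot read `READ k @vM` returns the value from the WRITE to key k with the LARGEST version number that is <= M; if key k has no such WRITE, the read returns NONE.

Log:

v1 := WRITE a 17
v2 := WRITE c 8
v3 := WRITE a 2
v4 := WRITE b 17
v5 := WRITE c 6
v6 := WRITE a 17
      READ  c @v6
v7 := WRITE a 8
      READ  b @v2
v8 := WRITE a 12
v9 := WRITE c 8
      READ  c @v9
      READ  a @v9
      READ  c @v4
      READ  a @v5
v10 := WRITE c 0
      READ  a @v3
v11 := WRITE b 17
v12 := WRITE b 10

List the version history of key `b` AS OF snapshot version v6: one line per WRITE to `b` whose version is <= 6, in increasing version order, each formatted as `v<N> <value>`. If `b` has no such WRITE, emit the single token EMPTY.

Answer: v4 17

Derivation:
Scan writes for key=b with version <= 6:
  v1 WRITE a 17 -> skip
  v2 WRITE c 8 -> skip
  v3 WRITE a 2 -> skip
  v4 WRITE b 17 -> keep
  v5 WRITE c 6 -> skip
  v6 WRITE a 17 -> skip
  v7 WRITE a 8 -> skip
  v8 WRITE a 12 -> skip
  v9 WRITE c 8 -> skip
  v10 WRITE c 0 -> skip
  v11 WRITE b 17 -> drop (> snap)
  v12 WRITE b 10 -> drop (> snap)
Collected: [(4, 17)]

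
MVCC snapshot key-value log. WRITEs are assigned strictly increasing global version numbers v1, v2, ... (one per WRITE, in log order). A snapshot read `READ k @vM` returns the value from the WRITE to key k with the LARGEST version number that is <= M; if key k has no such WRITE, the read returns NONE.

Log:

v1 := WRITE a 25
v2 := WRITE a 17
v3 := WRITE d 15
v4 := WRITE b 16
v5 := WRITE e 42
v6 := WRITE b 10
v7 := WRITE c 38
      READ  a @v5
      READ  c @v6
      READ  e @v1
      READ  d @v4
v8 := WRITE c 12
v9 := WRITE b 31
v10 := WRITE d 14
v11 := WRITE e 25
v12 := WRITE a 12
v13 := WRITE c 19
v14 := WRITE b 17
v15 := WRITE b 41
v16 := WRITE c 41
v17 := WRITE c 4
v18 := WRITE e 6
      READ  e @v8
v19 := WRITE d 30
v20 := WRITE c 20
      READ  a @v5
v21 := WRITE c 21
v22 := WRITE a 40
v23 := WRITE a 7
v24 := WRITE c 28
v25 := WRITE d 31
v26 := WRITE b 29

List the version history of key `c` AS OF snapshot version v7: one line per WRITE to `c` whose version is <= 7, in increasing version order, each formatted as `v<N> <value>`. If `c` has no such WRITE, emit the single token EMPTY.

Scan writes for key=c with version <= 7:
  v1 WRITE a 25 -> skip
  v2 WRITE a 17 -> skip
  v3 WRITE d 15 -> skip
  v4 WRITE b 16 -> skip
  v5 WRITE e 42 -> skip
  v6 WRITE b 10 -> skip
  v7 WRITE c 38 -> keep
  v8 WRITE c 12 -> drop (> snap)
  v9 WRITE b 31 -> skip
  v10 WRITE d 14 -> skip
  v11 WRITE e 25 -> skip
  v12 WRITE a 12 -> skip
  v13 WRITE c 19 -> drop (> snap)
  v14 WRITE b 17 -> skip
  v15 WRITE b 41 -> skip
  v16 WRITE c 41 -> drop (> snap)
  v17 WRITE c 4 -> drop (> snap)
  v18 WRITE e 6 -> skip
  v19 WRITE d 30 -> skip
  v20 WRITE c 20 -> drop (> snap)
  v21 WRITE c 21 -> drop (> snap)
  v22 WRITE a 40 -> skip
  v23 WRITE a 7 -> skip
  v24 WRITE c 28 -> drop (> snap)
  v25 WRITE d 31 -> skip
  v26 WRITE b 29 -> skip
Collected: [(7, 38)]

Answer: v7 38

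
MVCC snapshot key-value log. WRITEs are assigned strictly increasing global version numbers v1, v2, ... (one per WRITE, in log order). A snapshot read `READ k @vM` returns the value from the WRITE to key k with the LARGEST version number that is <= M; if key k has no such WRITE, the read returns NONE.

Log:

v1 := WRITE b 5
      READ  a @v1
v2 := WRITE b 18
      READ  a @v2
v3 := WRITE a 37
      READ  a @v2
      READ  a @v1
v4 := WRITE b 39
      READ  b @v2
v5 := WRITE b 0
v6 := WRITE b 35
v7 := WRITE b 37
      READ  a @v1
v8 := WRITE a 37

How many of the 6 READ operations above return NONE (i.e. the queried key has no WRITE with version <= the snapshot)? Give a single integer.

v1: WRITE b=5  (b history now [(1, 5)])
READ a @v1: history=[] -> no version <= 1 -> NONE
v2: WRITE b=18  (b history now [(1, 5), (2, 18)])
READ a @v2: history=[] -> no version <= 2 -> NONE
v3: WRITE a=37  (a history now [(3, 37)])
READ a @v2: history=[(3, 37)] -> no version <= 2 -> NONE
READ a @v1: history=[(3, 37)] -> no version <= 1 -> NONE
v4: WRITE b=39  (b history now [(1, 5), (2, 18), (4, 39)])
READ b @v2: history=[(1, 5), (2, 18), (4, 39)] -> pick v2 -> 18
v5: WRITE b=0  (b history now [(1, 5), (2, 18), (4, 39), (5, 0)])
v6: WRITE b=35  (b history now [(1, 5), (2, 18), (4, 39), (5, 0), (6, 35)])
v7: WRITE b=37  (b history now [(1, 5), (2, 18), (4, 39), (5, 0), (6, 35), (7, 37)])
READ a @v1: history=[(3, 37)] -> no version <= 1 -> NONE
v8: WRITE a=37  (a history now [(3, 37), (8, 37)])
Read results in order: ['NONE', 'NONE', 'NONE', 'NONE', '18', 'NONE']
NONE count = 5

Answer: 5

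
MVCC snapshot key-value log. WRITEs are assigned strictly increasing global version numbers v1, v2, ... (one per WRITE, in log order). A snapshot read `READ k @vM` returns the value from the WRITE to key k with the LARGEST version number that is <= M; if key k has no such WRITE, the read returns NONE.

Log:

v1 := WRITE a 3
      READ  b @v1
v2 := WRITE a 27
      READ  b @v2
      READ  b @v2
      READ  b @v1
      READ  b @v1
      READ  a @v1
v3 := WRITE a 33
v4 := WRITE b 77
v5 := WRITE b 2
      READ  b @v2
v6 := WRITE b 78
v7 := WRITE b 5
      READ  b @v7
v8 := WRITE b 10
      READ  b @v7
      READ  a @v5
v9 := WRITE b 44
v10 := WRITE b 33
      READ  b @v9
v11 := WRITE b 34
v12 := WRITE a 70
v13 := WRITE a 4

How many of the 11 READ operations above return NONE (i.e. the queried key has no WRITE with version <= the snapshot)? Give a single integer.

v1: WRITE a=3  (a history now [(1, 3)])
READ b @v1: history=[] -> no version <= 1 -> NONE
v2: WRITE a=27  (a history now [(1, 3), (2, 27)])
READ b @v2: history=[] -> no version <= 2 -> NONE
READ b @v2: history=[] -> no version <= 2 -> NONE
READ b @v1: history=[] -> no version <= 1 -> NONE
READ b @v1: history=[] -> no version <= 1 -> NONE
READ a @v1: history=[(1, 3), (2, 27)] -> pick v1 -> 3
v3: WRITE a=33  (a history now [(1, 3), (2, 27), (3, 33)])
v4: WRITE b=77  (b history now [(4, 77)])
v5: WRITE b=2  (b history now [(4, 77), (5, 2)])
READ b @v2: history=[(4, 77), (5, 2)] -> no version <= 2 -> NONE
v6: WRITE b=78  (b history now [(4, 77), (5, 2), (6, 78)])
v7: WRITE b=5  (b history now [(4, 77), (5, 2), (6, 78), (7, 5)])
READ b @v7: history=[(4, 77), (5, 2), (6, 78), (7, 5)] -> pick v7 -> 5
v8: WRITE b=10  (b history now [(4, 77), (5, 2), (6, 78), (7, 5), (8, 10)])
READ b @v7: history=[(4, 77), (5, 2), (6, 78), (7, 5), (8, 10)] -> pick v7 -> 5
READ a @v5: history=[(1, 3), (2, 27), (3, 33)] -> pick v3 -> 33
v9: WRITE b=44  (b history now [(4, 77), (5, 2), (6, 78), (7, 5), (8, 10), (9, 44)])
v10: WRITE b=33  (b history now [(4, 77), (5, 2), (6, 78), (7, 5), (8, 10), (9, 44), (10, 33)])
READ b @v9: history=[(4, 77), (5, 2), (6, 78), (7, 5), (8, 10), (9, 44), (10, 33)] -> pick v9 -> 44
v11: WRITE b=34  (b history now [(4, 77), (5, 2), (6, 78), (7, 5), (8, 10), (9, 44), (10, 33), (11, 34)])
v12: WRITE a=70  (a history now [(1, 3), (2, 27), (3, 33), (12, 70)])
v13: WRITE a=4  (a history now [(1, 3), (2, 27), (3, 33), (12, 70), (13, 4)])
Read results in order: ['NONE', 'NONE', 'NONE', 'NONE', 'NONE', '3', 'NONE', '5', '5', '33', '44']
NONE count = 6

Answer: 6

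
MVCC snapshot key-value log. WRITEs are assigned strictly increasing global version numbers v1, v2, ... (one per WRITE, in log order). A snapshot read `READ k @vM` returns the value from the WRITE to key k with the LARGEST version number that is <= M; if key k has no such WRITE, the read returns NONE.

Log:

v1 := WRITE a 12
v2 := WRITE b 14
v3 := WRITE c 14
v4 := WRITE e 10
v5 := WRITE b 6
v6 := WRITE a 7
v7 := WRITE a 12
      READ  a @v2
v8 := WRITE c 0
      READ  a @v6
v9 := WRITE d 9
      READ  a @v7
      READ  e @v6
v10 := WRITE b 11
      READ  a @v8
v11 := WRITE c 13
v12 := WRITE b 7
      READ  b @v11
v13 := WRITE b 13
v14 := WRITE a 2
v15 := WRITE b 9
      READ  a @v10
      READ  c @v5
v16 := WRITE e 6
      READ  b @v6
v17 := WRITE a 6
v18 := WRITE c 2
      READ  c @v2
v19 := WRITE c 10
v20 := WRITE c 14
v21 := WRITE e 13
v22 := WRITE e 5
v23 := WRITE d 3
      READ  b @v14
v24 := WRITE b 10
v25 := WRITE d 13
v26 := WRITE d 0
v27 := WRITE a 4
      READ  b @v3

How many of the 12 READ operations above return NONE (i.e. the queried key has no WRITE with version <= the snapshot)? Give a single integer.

v1: WRITE a=12  (a history now [(1, 12)])
v2: WRITE b=14  (b history now [(2, 14)])
v3: WRITE c=14  (c history now [(3, 14)])
v4: WRITE e=10  (e history now [(4, 10)])
v5: WRITE b=6  (b history now [(2, 14), (5, 6)])
v6: WRITE a=7  (a history now [(1, 12), (6, 7)])
v7: WRITE a=12  (a history now [(1, 12), (6, 7), (7, 12)])
READ a @v2: history=[(1, 12), (6, 7), (7, 12)] -> pick v1 -> 12
v8: WRITE c=0  (c history now [(3, 14), (8, 0)])
READ a @v6: history=[(1, 12), (6, 7), (7, 12)] -> pick v6 -> 7
v9: WRITE d=9  (d history now [(9, 9)])
READ a @v7: history=[(1, 12), (6, 7), (7, 12)] -> pick v7 -> 12
READ e @v6: history=[(4, 10)] -> pick v4 -> 10
v10: WRITE b=11  (b history now [(2, 14), (5, 6), (10, 11)])
READ a @v8: history=[(1, 12), (6, 7), (7, 12)] -> pick v7 -> 12
v11: WRITE c=13  (c history now [(3, 14), (8, 0), (11, 13)])
v12: WRITE b=7  (b history now [(2, 14), (5, 6), (10, 11), (12, 7)])
READ b @v11: history=[(2, 14), (5, 6), (10, 11), (12, 7)] -> pick v10 -> 11
v13: WRITE b=13  (b history now [(2, 14), (5, 6), (10, 11), (12, 7), (13, 13)])
v14: WRITE a=2  (a history now [(1, 12), (6, 7), (7, 12), (14, 2)])
v15: WRITE b=9  (b history now [(2, 14), (5, 6), (10, 11), (12, 7), (13, 13), (15, 9)])
READ a @v10: history=[(1, 12), (6, 7), (7, 12), (14, 2)] -> pick v7 -> 12
READ c @v5: history=[(3, 14), (8, 0), (11, 13)] -> pick v3 -> 14
v16: WRITE e=6  (e history now [(4, 10), (16, 6)])
READ b @v6: history=[(2, 14), (5, 6), (10, 11), (12, 7), (13, 13), (15, 9)] -> pick v5 -> 6
v17: WRITE a=6  (a history now [(1, 12), (6, 7), (7, 12), (14, 2), (17, 6)])
v18: WRITE c=2  (c history now [(3, 14), (8, 0), (11, 13), (18, 2)])
READ c @v2: history=[(3, 14), (8, 0), (11, 13), (18, 2)] -> no version <= 2 -> NONE
v19: WRITE c=10  (c history now [(3, 14), (8, 0), (11, 13), (18, 2), (19, 10)])
v20: WRITE c=14  (c history now [(3, 14), (8, 0), (11, 13), (18, 2), (19, 10), (20, 14)])
v21: WRITE e=13  (e history now [(4, 10), (16, 6), (21, 13)])
v22: WRITE e=5  (e history now [(4, 10), (16, 6), (21, 13), (22, 5)])
v23: WRITE d=3  (d history now [(9, 9), (23, 3)])
READ b @v14: history=[(2, 14), (5, 6), (10, 11), (12, 7), (13, 13), (15, 9)] -> pick v13 -> 13
v24: WRITE b=10  (b history now [(2, 14), (5, 6), (10, 11), (12, 7), (13, 13), (15, 9), (24, 10)])
v25: WRITE d=13  (d history now [(9, 9), (23, 3), (25, 13)])
v26: WRITE d=0  (d history now [(9, 9), (23, 3), (25, 13), (26, 0)])
v27: WRITE a=4  (a history now [(1, 12), (6, 7), (7, 12), (14, 2), (17, 6), (27, 4)])
READ b @v3: history=[(2, 14), (5, 6), (10, 11), (12, 7), (13, 13), (15, 9), (24, 10)] -> pick v2 -> 14
Read results in order: ['12', '7', '12', '10', '12', '11', '12', '14', '6', 'NONE', '13', '14']
NONE count = 1

Answer: 1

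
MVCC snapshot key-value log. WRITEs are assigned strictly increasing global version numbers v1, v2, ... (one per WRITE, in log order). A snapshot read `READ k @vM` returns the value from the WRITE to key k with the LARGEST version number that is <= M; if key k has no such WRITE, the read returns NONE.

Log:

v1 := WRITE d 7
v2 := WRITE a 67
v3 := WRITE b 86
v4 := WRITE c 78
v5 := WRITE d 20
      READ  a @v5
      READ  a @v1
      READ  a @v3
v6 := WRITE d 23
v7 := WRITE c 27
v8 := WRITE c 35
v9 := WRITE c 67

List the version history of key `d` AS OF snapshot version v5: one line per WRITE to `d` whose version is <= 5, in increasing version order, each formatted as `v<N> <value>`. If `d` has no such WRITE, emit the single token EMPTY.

Answer: v1 7
v5 20

Derivation:
Scan writes for key=d with version <= 5:
  v1 WRITE d 7 -> keep
  v2 WRITE a 67 -> skip
  v3 WRITE b 86 -> skip
  v4 WRITE c 78 -> skip
  v5 WRITE d 20 -> keep
  v6 WRITE d 23 -> drop (> snap)
  v7 WRITE c 27 -> skip
  v8 WRITE c 35 -> skip
  v9 WRITE c 67 -> skip
Collected: [(1, 7), (5, 20)]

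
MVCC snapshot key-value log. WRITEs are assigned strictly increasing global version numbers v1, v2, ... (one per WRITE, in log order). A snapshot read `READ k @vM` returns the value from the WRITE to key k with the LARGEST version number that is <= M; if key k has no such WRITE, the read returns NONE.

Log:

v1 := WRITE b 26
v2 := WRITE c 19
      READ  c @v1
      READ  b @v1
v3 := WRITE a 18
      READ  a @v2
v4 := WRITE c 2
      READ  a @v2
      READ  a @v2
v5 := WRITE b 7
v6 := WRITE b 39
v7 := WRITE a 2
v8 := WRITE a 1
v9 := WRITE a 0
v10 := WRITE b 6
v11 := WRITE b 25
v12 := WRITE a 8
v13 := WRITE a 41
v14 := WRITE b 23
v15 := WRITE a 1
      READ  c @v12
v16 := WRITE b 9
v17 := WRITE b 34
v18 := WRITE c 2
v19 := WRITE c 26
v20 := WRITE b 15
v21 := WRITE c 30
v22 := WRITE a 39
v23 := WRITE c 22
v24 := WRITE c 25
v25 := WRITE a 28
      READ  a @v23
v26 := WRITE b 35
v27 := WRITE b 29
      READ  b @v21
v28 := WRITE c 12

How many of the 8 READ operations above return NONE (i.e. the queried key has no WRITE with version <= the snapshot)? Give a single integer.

Answer: 4

Derivation:
v1: WRITE b=26  (b history now [(1, 26)])
v2: WRITE c=19  (c history now [(2, 19)])
READ c @v1: history=[(2, 19)] -> no version <= 1 -> NONE
READ b @v1: history=[(1, 26)] -> pick v1 -> 26
v3: WRITE a=18  (a history now [(3, 18)])
READ a @v2: history=[(3, 18)] -> no version <= 2 -> NONE
v4: WRITE c=2  (c history now [(2, 19), (4, 2)])
READ a @v2: history=[(3, 18)] -> no version <= 2 -> NONE
READ a @v2: history=[(3, 18)] -> no version <= 2 -> NONE
v5: WRITE b=7  (b history now [(1, 26), (5, 7)])
v6: WRITE b=39  (b history now [(1, 26), (5, 7), (6, 39)])
v7: WRITE a=2  (a history now [(3, 18), (7, 2)])
v8: WRITE a=1  (a history now [(3, 18), (7, 2), (8, 1)])
v9: WRITE a=0  (a history now [(3, 18), (7, 2), (8, 1), (9, 0)])
v10: WRITE b=6  (b history now [(1, 26), (5, 7), (6, 39), (10, 6)])
v11: WRITE b=25  (b history now [(1, 26), (5, 7), (6, 39), (10, 6), (11, 25)])
v12: WRITE a=8  (a history now [(3, 18), (7, 2), (8, 1), (9, 0), (12, 8)])
v13: WRITE a=41  (a history now [(3, 18), (7, 2), (8, 1), (9, 0), (12, 8), (13, 41)])
v14: WRITE b=23  (b history now [(1, 26), (5, 7), (6, 39), (10, 6), (11, 25), (14, 23)])
v15: WRITE a=1  (a history now [(3, 18), (7, 2), (8, 1), (9, 0), (12, 8), (13, 41), (15, 1)])
READ c @v12: history=[(2, 19), (4, 2)] -> pick v4 -> 2
v16: WRITE b=9  (b history now [(1, 26), (5, 7), (6, 39), (10, 6), (11, 25), (14, 23), (16, 9)])
v17: WRITE b=34  (b history now [(1, 26), (5, 7), (6, 39), (10, 6), (11, 25), (14, 23), (16, 9), (17, 34)])
v18: WRITE c=2  (c history now [(2, 19), (4, 2), (18, 2)])
v19: WRITE c=26  (c history now [(2, 19), (4, 2), (18, 2), (19, 26)])
v20: WRITE b=15  (b history now [(1, 26), (5, 7), (6, 39), (10, 6), (11, 25), (14, 23), (16, 9), (17, 34), (20, 15)])
v21: WRITE c=30  (c history now [(2, 19), (4, 2), (18, 2), (19, 26), (21, 30)])
v22: WRITE a=39  (a history now [(3, 18), (7, 2), (8, 1), (9, 0), (12, 8), (13, 41), (15, 1), (22, 39)])
v23: WRITE c=22  (c history now [(2, 19), (4, 2), (18, 2), (19, 26), (21, 30), (23, 22)])
v24: WRITE c=25  (c history now [(2, 19), (4, 2), (18, 2), (19, 26), (21, 30), (23, 22), (24, 25)])
v25: WRITE a=28  (a history now [(3, 18), (7, 2), (8, 1), (9, 0), (12, 8), (13, 41), (15, 1), (22, 39), (25, 28)])
READ a @v23: history=[(3, 18), (7, 2), (8, 1), (9, 0), (12, 8), (13, 41), (15, 1), (22, 39), (25, 28)] -> pick v22 -> 39
v26: WRITE b=35  (b history now [(1, 26), (5, 7), (6, 39), (10, 6), (11, 25), (14, 23), (16, 9), (17, 34), (20, 15), (26, 35)])
v27: WRITE b=29  (b history now [(1, 26), (5, 7), (6, 39), (10, 6), (11, 25), (14, 23), (16, 9), (17, 34), (20, 15), (26, 35), (27, 29)])
READ b @v21: history=[(1, 26), (5, 7), (6, 39), (10, 6), (11, 25), (14, 23), (16, 9), (17, 34), (20, 15), (26, 35), (27, 29)] -> pick v20 -> 15
v28: WRITE c=12  (c history now [(2, 19), (4, 2), (18, 2), (19, 26), (21, 30), (23, 22), (24, 25), (28, 12)])
Read results in order: ['NONE', '26', 'NONE', 'NONE', 'NONE', '2', '39', '15']
NONE count = 4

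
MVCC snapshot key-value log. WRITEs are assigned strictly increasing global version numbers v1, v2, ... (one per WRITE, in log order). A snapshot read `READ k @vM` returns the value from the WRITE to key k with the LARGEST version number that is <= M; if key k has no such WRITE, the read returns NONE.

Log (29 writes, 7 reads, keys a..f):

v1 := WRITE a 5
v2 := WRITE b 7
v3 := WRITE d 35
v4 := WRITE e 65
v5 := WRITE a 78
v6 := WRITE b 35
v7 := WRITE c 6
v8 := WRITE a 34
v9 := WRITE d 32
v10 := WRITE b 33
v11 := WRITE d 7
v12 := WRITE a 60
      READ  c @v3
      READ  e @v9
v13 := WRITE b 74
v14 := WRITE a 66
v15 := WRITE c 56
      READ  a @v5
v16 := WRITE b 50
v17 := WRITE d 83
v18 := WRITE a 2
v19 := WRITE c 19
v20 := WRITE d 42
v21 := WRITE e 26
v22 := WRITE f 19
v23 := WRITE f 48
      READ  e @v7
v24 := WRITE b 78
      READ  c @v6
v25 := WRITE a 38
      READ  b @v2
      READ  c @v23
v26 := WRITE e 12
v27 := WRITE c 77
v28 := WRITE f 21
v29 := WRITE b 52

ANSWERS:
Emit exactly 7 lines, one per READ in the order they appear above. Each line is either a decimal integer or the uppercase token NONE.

Answer: NONE
65
78
65
NONE
7
19

Derivation:
v1: WRITE a=5  (a history now [(1, 5)])
v2: WRITE b=7  (b history now [(2, 7)])
v3: WRITE d=35  (d history now [(3, 35)])
v4: WRITE e=65  (e history now [(4, 65)])
v5: WRITE a=78  (a history now [(1, 5), (5, 78)])
v6: WRITE b=35  (b history now [(2, 7), (6, 35)])
v7: WRITE c=6  (c history now [(7, 6)])
v8: WRITE a=34  (a history now [(1, 5), (5, 78), (8, 34)])
v9: WRITE d=32  (d history now [(3, 35), (9, 32)])
v10: WRITE b=33  (b history now [(2, 7), (6, 35), (10, 33)])
v11: WRITE d=7  (d history now [(3, 35), (9, 32), (11, 7)])
v12: WRITE a=60  (a history now [(1, 5), (5, 78), (8, 34), (12, 60)])
READ c @v3: history=[(7, 6)] -> no version <= 3 -> NONE
READ e @v9: history=[(4, 65)] -> pick v4 -> 65
v13: WRITE b=74  (b history now [(2, 7), (6, 35), (10, 33), (13, 74)])
v14: WRITE a=66  (a history now [(1, 5), (5, 78), (8, 34), (12, 60), (14, 66)])
v15: WRITE c=56  (c history now [(7, 6), (15, 56)])
READ a @v5: history=[(1, 5), (5, 78), (8, 34), (12, 60), (14, 66)] -> pick v5 -> 78
v16: WRITE b=50  (b history now [(2, 7), (6, 35), (10, 33), (13, 74), (16, 50)])
v17: WRITE d=83  (d history now [(3, 35), (9, 32), (11, 7), (17, 83)])
v18: WRITE a=2  (a history now [(1, 5), (5, 78), (8, 34), (12, 60), (14, 66), (18, 2)])
v19: WRITE c=19  (c history now [(7, 6), (15, 56), (19, 19)])
v20: WRITE d=42  (d history now [(3, 35), (9, 32), (11, 7), (17, 83), (20, 42)])
v21: WRITE e=26  (e history now [(4, 65), (21, 26)])
v22: WRITE f=19  (f history now [(22, 19)])
v23: WRITE f=48  (f history now [(22, 19), (23, 48)])
READ e @v7: history=[(4, 65), (21, 26)] -> pick v4 -> 65
v24: WRITE b=78  (b history now [(2, 7), (6, 35), (10, 33), (13, 74), (16, 50), (24, 78)])
READ c @v6: history=[(7, 6), (15, 56), (19, 19)] -> no version <= 6 -> NONE
v25: WRITE a=38  (a history now [(1, 5), (5, 78), (8, 34), (12, 60), (14, 66), (18, 2), (25, 38)])
READ b @v2: history=[(2, 7), (6, 35), (10, 33), (13, 74), (16, 50), (24, 78)] -> pick v2 -> 7
READ c @v23: history=[(7, 6), (15, 56), (19, 19)] -> pick v19 -> 19
v26: WRITE e=12  (e history now [(4, 65), (21, 26), (26, 12)])
v27: WRITE c=77  (c history now [(7, 6), (15, 56), (19, 19), (27, 77)])
v28: WRITE f=21  (f history now [(22, 19), (23, 48), (28, 21)])
v29: WRITE b=52  (b history now [(2, 7), (6, 35), (10, 33), (13, 74), (16, 50), (24, 78), (29, 52)])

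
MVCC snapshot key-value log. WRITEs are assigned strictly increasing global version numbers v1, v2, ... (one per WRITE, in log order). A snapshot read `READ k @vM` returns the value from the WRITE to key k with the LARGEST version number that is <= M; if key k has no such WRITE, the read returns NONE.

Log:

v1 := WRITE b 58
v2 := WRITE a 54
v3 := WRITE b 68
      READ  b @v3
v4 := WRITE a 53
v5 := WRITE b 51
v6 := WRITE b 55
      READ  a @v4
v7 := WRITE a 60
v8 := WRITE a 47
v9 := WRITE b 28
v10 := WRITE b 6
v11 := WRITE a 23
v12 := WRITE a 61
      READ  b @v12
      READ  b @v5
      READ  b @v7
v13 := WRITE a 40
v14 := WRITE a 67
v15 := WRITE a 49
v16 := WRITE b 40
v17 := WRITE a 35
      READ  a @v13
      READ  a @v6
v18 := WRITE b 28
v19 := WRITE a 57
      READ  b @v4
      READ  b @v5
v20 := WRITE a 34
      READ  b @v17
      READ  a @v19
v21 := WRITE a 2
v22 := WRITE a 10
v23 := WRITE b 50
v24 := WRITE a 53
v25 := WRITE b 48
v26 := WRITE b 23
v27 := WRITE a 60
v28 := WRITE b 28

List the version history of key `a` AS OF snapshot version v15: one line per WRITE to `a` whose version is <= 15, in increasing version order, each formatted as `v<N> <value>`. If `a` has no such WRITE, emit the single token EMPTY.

Answer: v2 54
v4 53
v7 60
v8 47
v11 23
v12 61
v13 40
v14 67
v15 49

Derivation:
Scan writes for key=a with version <= 15:
  v1 WRITE b 58 -> skip
  v2 WRITE a 54 -> keep
  v3 WRITE b 68 -> skip
  v4 WRITE a 53 -> keep
  v5 WRITE b 51 -> skip
  v6 WRITE b 55 -> skip
  v7 WRITE a 60 -> keep
  v8 WRITE a 47 -> keep
  v9 WRITE b 28 -> skip
  v10 WRITE b 6 -> skip
  v11 WRITE a 23 -> keep
  v12 WRITE a 61 -> keep
  v13 WRITE a 40 -> keep
  v14 WRITE a 67 -> keep
  v15 WRITE a 49 -> keep
  v16 WRITE b 40 -> skip
  v17 WRITE a 35 -> drop (> snap)
  v18 WRITE b 28 -> skip
  v19 WRITE a 57 -> drop (> snap)
  v20 WRITE a 34 -> drop (> snap)
  v21 WRITE a 2 -> drop (> snap)
  v22 WRITE a 10 -> drop (> snap)
  v23 WRITE b 50 -> skip
  v24 WRITE a 53 -> drop (> snap)
  v25 WRITE b 48 -> skip
  v26 WRITE b 23 -> skip
  v27 WRITE a 60 -> drop (> snap)
  v28 WRITE b 28 -> skip
Collected: [(2, 54), (4, 53), (7, 60), (8, 47), (11, 23), (12, 61), (13, 40), (14, 67), (15, 49)]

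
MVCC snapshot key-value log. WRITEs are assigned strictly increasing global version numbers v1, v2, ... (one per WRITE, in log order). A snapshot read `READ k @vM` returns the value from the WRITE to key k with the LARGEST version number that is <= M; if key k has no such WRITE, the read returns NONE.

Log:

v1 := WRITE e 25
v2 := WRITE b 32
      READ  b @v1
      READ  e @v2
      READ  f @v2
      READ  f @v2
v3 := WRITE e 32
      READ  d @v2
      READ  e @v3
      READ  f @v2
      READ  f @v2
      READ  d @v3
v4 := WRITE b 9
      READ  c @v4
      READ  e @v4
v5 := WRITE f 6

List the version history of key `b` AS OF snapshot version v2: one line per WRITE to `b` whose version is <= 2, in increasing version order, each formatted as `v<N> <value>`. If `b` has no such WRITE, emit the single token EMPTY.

Scan writes for key=b with version <= 2:
  v1 WRITE e 25 -> skip
  v2 WRITE b 32 -> keep
  v3 WRITE e 32 -> skip
  v4 WRITE b 9 -> drop (> snap)
  v5 WRITE f 6 -> skip
Collected: [(2, 32)]

Answer: v2 32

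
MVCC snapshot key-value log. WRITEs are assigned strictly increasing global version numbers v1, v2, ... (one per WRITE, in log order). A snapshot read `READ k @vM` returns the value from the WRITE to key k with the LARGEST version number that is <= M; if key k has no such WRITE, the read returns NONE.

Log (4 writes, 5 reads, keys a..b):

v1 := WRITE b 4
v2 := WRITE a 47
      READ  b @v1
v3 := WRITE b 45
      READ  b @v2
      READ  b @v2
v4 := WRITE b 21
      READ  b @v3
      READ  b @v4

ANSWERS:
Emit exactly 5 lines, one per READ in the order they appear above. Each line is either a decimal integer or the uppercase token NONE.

v1: WRITE b=4  (b history now [(1, 4)])
v2: WRITE a=47  (a history now [(2, 47)])
READ b @v1: history=[(1, 4)] -> pick v1 -> 4
v3: WRITE b=45  (b history now [(1, 4), (3, 45)])
READ b @v2: history=[(1, 4), (3, 45)] -> pick v1 -> 4
READ b @v2: history=[(1, 4), (3, 45)] -> pick v1 -> 4
v4: WRITE b=21  (b history now [(1, 4), (3, 45), (4, 21)])
READ b @v3: history=[(1, 4), (3, 45), (4, 21)] -> pick v3 -> 45
READ b @v4: history=[(1, 4), (3, 45), (4, 21)] -> pick v4 -> 21

Answer: 4
4
4
45
21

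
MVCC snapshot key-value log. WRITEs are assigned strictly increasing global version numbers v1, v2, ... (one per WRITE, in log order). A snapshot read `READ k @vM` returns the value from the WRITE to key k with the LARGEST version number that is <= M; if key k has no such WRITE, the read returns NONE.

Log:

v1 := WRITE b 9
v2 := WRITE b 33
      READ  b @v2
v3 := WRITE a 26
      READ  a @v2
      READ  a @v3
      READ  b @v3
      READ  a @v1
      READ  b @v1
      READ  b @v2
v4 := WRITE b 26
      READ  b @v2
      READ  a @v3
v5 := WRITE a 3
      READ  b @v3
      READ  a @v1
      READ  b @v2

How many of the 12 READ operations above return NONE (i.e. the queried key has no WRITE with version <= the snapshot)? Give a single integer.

Answer: 3

Derivation:
v1: WRITE b=9  (b history now [(1, 9)])
v2: WRITE b=33  (b history now [(1, 9), (2, 33)])
READ b @v2: history=[(1, 9), (2, 33)] -> pick v2 -> 33
v3: WRITE a=26  (a history now [(3, 26)])
READ a @v2: history=[(3, 26)] -> no version <= 2 -> NONE
READ a @v3: history=[(3, 26)] -> pick v3 -> 26
READ b @v3: history=[(1, 9), (2, 33)] -> pick v2 -> 33
READ a @v1: history=[(3, 26)] -> no version <= 1 -> NONE
READ b @v1: history=[(1, 9), (2, 33)] -> pick v1 -> 9
READ b @v2: history=[(1, 9), (2, 33)] -> pick v2 -> 33
v4: WRITE b=26  (b history now [(1, 9), (2, 33), (4, 26)])
READ b @v2: history=[(1, 9), (2, 33), (4, 26)] -> pick v2 -> 33
READ a @v3: history=[(3, 26)] -> pick v3 -> 26
v5: WRITE a=3  (a history now [(3, 26), (5, 3)])
READ b @v3: history=[(1, 9), (2, 33), (4, 26)] -> pick v2 -> 33
READ a @v1: history=[(3, 26), (5, 3)] -> no version <= 1 -> NONE
READ b @v2: history=[(1, 9), (2, 33), (4, 26)] -> pick v2 -> 33
Read results in order: ['33', 'NONE', '26', '33', 'NONE', '9', '33', '33', '26', '33', 'NONE', '33']
NONE count = 3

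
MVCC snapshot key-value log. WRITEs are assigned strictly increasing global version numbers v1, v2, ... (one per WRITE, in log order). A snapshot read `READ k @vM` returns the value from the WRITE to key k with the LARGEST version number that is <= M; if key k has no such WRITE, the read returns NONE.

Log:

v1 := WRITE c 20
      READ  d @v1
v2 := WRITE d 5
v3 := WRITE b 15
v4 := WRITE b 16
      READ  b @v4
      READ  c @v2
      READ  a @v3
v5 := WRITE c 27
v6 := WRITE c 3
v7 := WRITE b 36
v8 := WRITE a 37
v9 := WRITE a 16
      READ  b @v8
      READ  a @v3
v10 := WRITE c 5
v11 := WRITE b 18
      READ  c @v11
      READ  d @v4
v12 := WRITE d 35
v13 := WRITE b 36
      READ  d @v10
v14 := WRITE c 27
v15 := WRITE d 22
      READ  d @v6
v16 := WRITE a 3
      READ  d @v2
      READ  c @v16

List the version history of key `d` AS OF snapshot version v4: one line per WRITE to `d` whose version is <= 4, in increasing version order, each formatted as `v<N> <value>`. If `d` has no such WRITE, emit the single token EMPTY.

Answer: v2 5

Derivation:
Scan writes for key=d with version <= 4:
  v1 WRITE c 20 -> skip
  v2 WRITE d 5 -> keep
  v3 WRITE b 15 -> skip
  v4 WRITE b 16 -> skip
  v5 WRITE c 27 -> skip
  v6 WRITE c 3 -> skip
  v7 WRITE b 36 -> skip
  v8 WRITE a 37 -> skip
  v9 WRITE a 16 -> skip
  v10 WRITE c 5 -> skip
  v11 WRITE b 18 -> skip
  v12 WRITE d 35 -> drop (> snap)
  v13 WRITE b 36 -> skip
  v14 WRITE c 27 -> skip
  v15 WRITE d 22 -> drop (> snap)
  v16 WRITE a 3 -> skip
Collected: [(2, 5)]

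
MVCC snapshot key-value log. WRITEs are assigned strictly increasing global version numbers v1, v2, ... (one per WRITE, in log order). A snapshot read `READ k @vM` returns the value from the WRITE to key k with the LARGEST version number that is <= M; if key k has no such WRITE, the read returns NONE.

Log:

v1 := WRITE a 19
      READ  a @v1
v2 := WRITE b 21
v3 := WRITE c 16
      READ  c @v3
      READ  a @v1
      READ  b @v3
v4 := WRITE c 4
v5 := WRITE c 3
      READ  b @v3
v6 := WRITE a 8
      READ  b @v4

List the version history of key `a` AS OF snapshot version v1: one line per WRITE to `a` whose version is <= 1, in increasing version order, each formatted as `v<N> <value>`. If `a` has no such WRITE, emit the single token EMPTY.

Scan writes for key=a with version <= 1:
  v1 WRITE a 19 -> keep
  v2 WRITE b 21 -> skip
  v3 WRITE c 16 -> skip
  v4 WRITE c 4 -> skip
  v5 WRITE c 3 -> skip
  v6 WRITE a 8 -> drop (> snap)
Collected: [(1, 19)]

Answer: v1 19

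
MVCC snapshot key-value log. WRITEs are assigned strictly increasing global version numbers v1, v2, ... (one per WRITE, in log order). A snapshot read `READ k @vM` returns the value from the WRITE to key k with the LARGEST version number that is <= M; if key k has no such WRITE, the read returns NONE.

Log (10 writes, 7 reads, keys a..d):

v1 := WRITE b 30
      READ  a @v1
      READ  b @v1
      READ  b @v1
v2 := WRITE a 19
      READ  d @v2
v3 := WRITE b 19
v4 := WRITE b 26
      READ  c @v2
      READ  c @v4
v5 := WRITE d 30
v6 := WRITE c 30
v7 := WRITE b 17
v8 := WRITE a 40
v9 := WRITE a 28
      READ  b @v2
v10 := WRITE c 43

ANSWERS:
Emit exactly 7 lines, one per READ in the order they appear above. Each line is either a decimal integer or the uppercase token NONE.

Answer: NONE
30
30
NONE
NONE
NONE
30

Derivation:
v1: WRITE b=30  (b history now [(1, 30)])
READ a @v1: history=[] -> no version <= 1 -> NONE
READ b @v1: history=[(1, 30)] -> pick v1 -> 30
READ b @v1: history=[(1, 30)] -> pick v1 -> 30
v2: WRITE a=19  (a history now [(2, 19)])
READ d @v2: history=[] -> no version <= 2 -> NONE
v3: WRITE b=19  (b history now [(1, 30), (3, 19)])
v4: WRITE b=26  (b history now [(1, 30), (3, 19), (4, 26)])
READ c @v2: history=[] -> no version <= 2 -> NONE
READ c @v4: history=[] -> no version <= 4 -> NONE
v5: WRITE d=30  (d history now [(5, 30)])
v6: WRITE c=30  (c history now [(6, 30)])
v7: WRITE b=17  (b history now [(1, 30), (3, 19), (4, 26), (7, 17)])
v8: WRITE a=40  (a history now [(2, 19), (8, 40)])
v9: WRITE a=28  (a history now [(2, 19), (8, 40), (9, 28)])
READ b @v2: history=[(1, 30), (3, 19), (4, 26), (7, 17)] -> pick v1 -> 30
v10: WRITE c=43  (c history now [(6, 30), (10, 43)])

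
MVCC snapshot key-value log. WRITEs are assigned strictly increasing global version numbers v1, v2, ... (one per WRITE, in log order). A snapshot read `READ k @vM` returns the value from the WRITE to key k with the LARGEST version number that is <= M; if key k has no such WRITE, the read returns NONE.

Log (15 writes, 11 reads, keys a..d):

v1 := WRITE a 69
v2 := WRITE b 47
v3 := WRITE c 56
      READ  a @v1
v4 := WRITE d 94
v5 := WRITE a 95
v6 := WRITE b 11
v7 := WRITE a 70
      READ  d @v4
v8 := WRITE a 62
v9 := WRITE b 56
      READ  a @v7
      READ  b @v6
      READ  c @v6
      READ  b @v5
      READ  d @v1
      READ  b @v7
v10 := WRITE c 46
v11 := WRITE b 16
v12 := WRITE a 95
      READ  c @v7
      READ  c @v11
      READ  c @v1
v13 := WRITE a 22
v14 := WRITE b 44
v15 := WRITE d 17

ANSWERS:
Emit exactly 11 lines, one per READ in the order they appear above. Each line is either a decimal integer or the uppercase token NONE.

Answer: 69
94
70
11
56
47
NONE
11
56
46
NONE

Derivation:
v1: WRITE a=69  (a history now [(1, 69)])
v2: WRITE b=47  (b history now [(2, 47)])
v3: WRITE c=56  (c history now [(3, 56)])
READ a @v1: history=[(1, 69)] -> pick v1 -> 69
v4: WRITE d=94  (d history now [(4, 94)])
v5: WRITE a=95  (a history now [(1, 69), (5, 95)])
v6: WRITE b=11  (b history now [(2, 47), (6, 11)])
v7: WRITE a=70  (a history now [(1, 69), (5, 95), (7, 70)])
READ d @v4: history=[(4, 94)] -> pick v4 -> 94
v8: WRITE a=62  (a history now [(1, 69), (5, 95), (7, 70), (8, 62)])
v9: WRITE b=56  (b history now [(2, 47), (6, 11), (9, 56)])
READ a @v7: history=[(1, 69), (5, 95), (7, 70), (8, 62)] -> pick v7 -> 70
READ b @v6: history=[(2, 47), (6, 11), (9, 56)] -> pick v6 -> 11
READ c @v6: history=[(3, 56)] -> pick v3 -> 56
READ b @v5: history=[(2, 47), (6, 11), (9, 56)] -> pick v2 -> 47
READ d @v1: history=[(4, 94)] -> no version <= 1 -> NONE
READ b @v7: history=[(2, 47), (6, 11), (9, 56)] -> pick v6 -> 11
v10: WRITE c=46  (c history now [(3, 56), (10, 46)])
v11: WRITE b=16  (b history now [(2, 47), (6, 11), (9, 56), (11, 16)])
v12: WRITE a=95  (a history now [(1, 69), (5, 95), (7, 70), (8, 62), (12, 95)])
READ c @v7: history=[(3, 56), (10, 46)] -> pick v3 -> 56
READ c @v11: history=[(3, 56), (10, 46)] -> pick v10 -> 46
READ c @v1: history=[(3, 56), (10, 46)] -> no version <= 1 -> NONE
v13: WRITE a=22  (a history now [(1, 69), (5, 95), (7, 70), (8, 62), (12, 95), (13, 22)])
v14: WRITE b=44  (b history now [(2, 47), (6, 11), (9, 56), (11, 16), (14, 44)])
v15: WRITE d=17  (d history now [(4, 94), (15, 17)])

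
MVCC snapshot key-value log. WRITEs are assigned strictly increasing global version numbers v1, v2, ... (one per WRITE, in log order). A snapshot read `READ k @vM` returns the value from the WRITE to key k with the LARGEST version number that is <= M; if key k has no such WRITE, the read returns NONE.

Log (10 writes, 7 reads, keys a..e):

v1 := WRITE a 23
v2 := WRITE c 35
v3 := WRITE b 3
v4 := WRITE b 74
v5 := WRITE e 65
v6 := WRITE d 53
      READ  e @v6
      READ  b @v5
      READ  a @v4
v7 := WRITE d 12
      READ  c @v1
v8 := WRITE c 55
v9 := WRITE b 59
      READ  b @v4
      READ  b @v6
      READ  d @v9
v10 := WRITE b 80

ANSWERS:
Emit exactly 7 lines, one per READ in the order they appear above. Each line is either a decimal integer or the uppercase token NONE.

v1: WRITE a=23  (a history now [(1, 23)])
v2: WRITE c=35  (c history now [(2, 35)])
v3: WRITE b=3  (b history now [(3, 3)])
v4: WRITE b=74  (b history now [(3, 3), (4, 74)])
v5: WRITE e=65  (e history now [(5, 65)])
v6: WRITE d=53  (d history now [(6, 53)])
READ e @v6: history=[(5, 65)] -> pick v5 -> 65
READ b @v5: history=[(3, 3), (4, 74)] -> pick v4 -> 74
READ a @v4: history=[(1, 23)] -> pick v1 -> 23
v7: WRITE d=12  (d history now [(6, 53), (7, 12)])
READ c @v1: history=[(2, 35)] -> no version <= 1 -> NONE
v8: WRITE c=55  (c history now [(2, 35), (8, 55)])
v9: WRITE b=59  (b history now [(3, 3), (4, 74), (9, 59)])
READ b @v4: history=[(3, 3), (4, 74), (9, 59)] -> pick v4 -> 74
READ b @v6: history=[(3, 3), (4, 74), (9, 59)] -> pick v4 -> 74
READ d @v9: history=[(6, 53), (7, 12)] -> pick v7 -> 12
v10: WRITE b=80  (b history now [(3, 3), (4, 74), (9, 59), (10, 80)])

Answer: 65
74
23
NONE
74
74
12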